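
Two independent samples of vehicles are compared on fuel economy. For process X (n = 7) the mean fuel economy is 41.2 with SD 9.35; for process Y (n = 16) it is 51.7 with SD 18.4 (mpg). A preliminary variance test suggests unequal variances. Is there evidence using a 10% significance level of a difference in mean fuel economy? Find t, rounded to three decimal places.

-1.810

Let group 1 = process X, group 2 = process Y. H0: μ_1 = μ_2; H1: μ_1 ≠ μ_2 (Welch's two-sample t-test, two-sided).
t = (x̄_1 − x̄_2)/√(s_1²/n_1 + s_2²/n_2) = (41.2 − 51.7)/√(9.35²/7 + 18.4²/16) = -1.810
Welch–Satterthwaite df ≈ 20.27
Two-sided p-value ≈ 0.085
Since p ≈ 0.085 < α = 0.1, reject H0; the data support H1.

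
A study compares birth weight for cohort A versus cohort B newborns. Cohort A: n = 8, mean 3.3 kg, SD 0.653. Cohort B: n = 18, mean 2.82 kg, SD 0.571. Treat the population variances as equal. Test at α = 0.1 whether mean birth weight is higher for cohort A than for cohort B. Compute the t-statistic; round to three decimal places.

1.895

Let group 1 = cohort A, group 2 = cohort B. H0: μ_1 = μ_2; H1: μ_1 > μ_2 (two-sample pooled-variance t-test, right-tailed).
s_p² = [(8−1)·0.653² + (18−1)·0.571²]/(8+18−2) = 0.355315
t = (3.3 − 2.82)/√[0.355315·(1/8 + 1/18)] = 1.895
df = n₁ + n₂ − 2 = 24
p-value = P(T ≥ 1.895) ≈ 0.0351
Since p ≈ 0.0351 < α = 0.1, reject H0; the evidence is statistically significant.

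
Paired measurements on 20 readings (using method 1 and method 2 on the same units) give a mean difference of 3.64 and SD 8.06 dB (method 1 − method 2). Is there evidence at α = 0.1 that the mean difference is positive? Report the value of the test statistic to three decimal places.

H0: μ_d = 0; H1: μ_d > 0 (paired t-test on the differences, right-tailed).
t = d̄/(s_d/√n) = 3.64/(8.06/√20) = 2.020
df = n − 1 = 19
p-value = P(T ≥ 2.020) ≈ 0.0289
Since p ≈ 0.0289 < α = 0.1, reject H0; the data support H1.

2.020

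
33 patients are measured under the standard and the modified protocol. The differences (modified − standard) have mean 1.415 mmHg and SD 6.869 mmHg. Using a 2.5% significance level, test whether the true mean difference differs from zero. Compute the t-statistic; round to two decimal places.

1.18

H0: μ_d = 0; H1: μ_d ≠ 0 (paired t-test on the differences, two-sided).
t = d̄/(s_d/√n) = 1.415/(6.869/√33) = 1.18
df = n − 1 = 32
Two-sided p-value ≈ 0.2454
Since p ≈ 0.2454 > α = 0.025, fail to reject H0; the evidence is not statistically significant.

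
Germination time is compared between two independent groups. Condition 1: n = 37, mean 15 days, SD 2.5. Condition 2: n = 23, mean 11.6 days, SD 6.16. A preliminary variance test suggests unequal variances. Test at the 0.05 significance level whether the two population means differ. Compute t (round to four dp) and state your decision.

t = 2.5211; reject H0

Let group 1 = condition 1, group 2 = condition 2. H0: μ_1 = μ_2; H1: μ_1 ≠ μ_2 (Welch's two-sample t-test, two-sided).
t = (x̄_1 − x̄_2)/√(s_1²/n_1 + s_2²/n_2) = (15 − 11.6)/√(2.5²/37 + 6.16²/23) = 2.5211
Welch–Satterthwaite df ≈ 26.57
Two-sided p-value ≈ 0.0180
Since p ≈ 0.0180 < α = 0.05, reject H0; the evidence is statistically significant.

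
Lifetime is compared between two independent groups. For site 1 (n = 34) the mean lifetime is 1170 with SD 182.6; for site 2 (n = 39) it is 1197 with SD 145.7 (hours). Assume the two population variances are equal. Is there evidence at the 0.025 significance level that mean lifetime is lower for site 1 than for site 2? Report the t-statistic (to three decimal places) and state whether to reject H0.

t = -0.702; fail to reject H0

Let group 1 = site 1, group 2 = site 2. H0: μ_1 = μ_2; H1: μ_1 < μ_2 (two-sample pooled-variance t-test, left-tailed).
s_p² = [(34−1)·182.6² + (39−1)·145.7²]/(34+39−2) = 26859.1
t = (1170 − 1197)/√[26859.1·(1/34 + 1/39)] = -0.702
df = n₁ + n₂ − 2 = 71
p-value = P(T ≤ -0.702) ≈ 0.2424
Since p ≈ 0.2424 > α = 0.025, fail to reject H0; the evidence is not statistically significant.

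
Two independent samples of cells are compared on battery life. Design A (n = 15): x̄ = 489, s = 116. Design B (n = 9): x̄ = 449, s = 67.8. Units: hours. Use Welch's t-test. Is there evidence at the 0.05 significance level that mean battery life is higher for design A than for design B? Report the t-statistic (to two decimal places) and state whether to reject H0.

Let group 1 = design A, group 2 = design B. H0: μ_1 = μ_2; H1: μ_1 > μ_2 (Welch's two-sample t-test, right-tailed).
t = (x̄_1 − x̄_2)/√(s_1²/n_1 + s_2²/n_2) = (489 − 449)/√(116²/15 + 67.8²/9) = 1.07
Welch–Satterthwaite df ≈ 22.00
p-value = P(T ≥ 1.07) ≈ 0.149
Since p ≈ 0.149 > α = 0.05, fail to reject H0; the data do not provide sufficient evidence against H0.

t = 1.07; fail to reject H0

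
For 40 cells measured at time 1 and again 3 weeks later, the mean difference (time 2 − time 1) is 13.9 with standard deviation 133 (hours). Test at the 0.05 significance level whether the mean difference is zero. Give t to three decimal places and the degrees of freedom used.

H0: μ_d = 0; H1: μ_d ≠ 0 (paired t-test on the differences, two-sided).
t = d̄/(s_d/√n) = 13.9/(133/√40) = 0.661
df = n − 1 = 39
Two-sided p-value ≈ 0.5125
Since p ≈ 0.5125 > α = 0.05, fail to reject H0; the data do not provide sufficient evidence against H0.

t = 0.661, df = 39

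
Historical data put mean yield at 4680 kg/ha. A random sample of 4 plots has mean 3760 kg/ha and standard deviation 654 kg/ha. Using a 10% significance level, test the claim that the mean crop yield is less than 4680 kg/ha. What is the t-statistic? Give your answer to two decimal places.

-2.81

H0: μ = 4680; H1: μ < 4680 (one-sample t-test, left-tailed).
t = (x̄ − μ₀)/(s/√n) = (3760 − 4680)/(654/√4) = -2.81
df = n − 1 = 3
p-value = P(T ≤ -2.81) ≈ 0.0336
Since p ≈ 0.0336 < α = 0.1, reject H0; the evidence is statistically significant.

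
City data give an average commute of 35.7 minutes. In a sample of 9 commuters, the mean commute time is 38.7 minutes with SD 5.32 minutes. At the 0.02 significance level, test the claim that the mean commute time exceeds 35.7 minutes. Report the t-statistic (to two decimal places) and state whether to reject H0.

H0: μ = 35.7; H1: μ > 35.7 (one-sample t-test, right-tailed).
t = (x̄ − μ₀)/(s/√n) = (38.7 − 35.7)/(5.32/√9) = 1.69
df = n − 1 = 8
p-value = P(T ≥ 1.69) ≈ 0.065
Since p ≈ 0.065 > α = 0.02, fail to reject H0; the data do not provide sufficient evidence against H0.

t = 1.69; fail to reject H0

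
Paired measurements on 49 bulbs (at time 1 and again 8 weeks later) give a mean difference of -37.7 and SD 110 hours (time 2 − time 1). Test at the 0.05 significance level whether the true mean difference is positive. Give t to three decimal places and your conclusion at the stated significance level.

t = -2.399; fail to reject H0

H0: μ_d = 0; H1: μ_d > 0 (paired t-test on the differences, right-tailed).
t = d̄/(s_d/√n) = -37.7/(110/√49) = -2.399
df = n − 1 = 48
p-value = P(T ≥ -2.399) ≈ 0.9898
Since p ≈ 0.9898 > α = 0.05, fail to reject H0; the evidence is not statistically significant.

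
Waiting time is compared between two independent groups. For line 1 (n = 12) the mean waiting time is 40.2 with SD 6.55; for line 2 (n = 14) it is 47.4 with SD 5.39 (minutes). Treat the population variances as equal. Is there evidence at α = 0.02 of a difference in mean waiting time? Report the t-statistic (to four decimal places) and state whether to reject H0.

t = -3.0761; reject H0

Let group 1 = line 1, group 2 = line 2. H0: μ_1 = μ_2; H1: μ_1 ≠ μ_2 (two-sample pooled-variance t-test, two-sided).
s_p² = [(12−1)·6.55² + (14−1)·5.39²]/(12+14−2) = 35.4002
t = (40.2 − 47.4)/√[35.4002·(1/12 + 1/14)] = -3.0761
df = n₁ + n₂ − 2 = 24
Two-sided p-value ≈ 0.005
Since p ≈ 0.005 < α = 0.02, reject H0; the evidence is statistically significant.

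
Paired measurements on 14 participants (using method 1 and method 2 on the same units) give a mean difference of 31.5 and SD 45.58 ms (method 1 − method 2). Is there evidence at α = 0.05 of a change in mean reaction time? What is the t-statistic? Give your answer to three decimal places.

H0: μ_d = 0; H1: μ_d ≠ 0 (paired t-test on the differences, two-sided).
t = d̄/(s_d/√n) = 31.5/(45.58/√14) = 2.586
df = n − 1 = 13
Two-sided p-value ≈ 0.0226
Since p ≈ 0.0226 < α = 0.05, reject H0; the evidence is statistically significant.

2.586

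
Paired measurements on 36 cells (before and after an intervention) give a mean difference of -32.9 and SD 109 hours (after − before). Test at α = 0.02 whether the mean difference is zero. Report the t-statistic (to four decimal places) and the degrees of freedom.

t = -1.8110, df = 35

H0: μ_d = 0; H1: μ_d ≠ 0 (paired t-test on the differences, two-sided).
t = d̄/(s_d/√n) = -32.9/(109/√36) = -1.8110
df = n − 1 = 35
Two-sided p-value ≈ 0.079
Since p ≈ 0.079 > α = 0.02, fail to reject H0; the evidence is not statistically significant.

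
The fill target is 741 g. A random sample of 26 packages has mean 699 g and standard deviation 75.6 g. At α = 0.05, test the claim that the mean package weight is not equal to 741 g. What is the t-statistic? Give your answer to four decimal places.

-2.8328

H0: μ = 741; H1: μ ≠ 741 (one-sample t-test, two-sided).
t = (x̄ − μ₀)/(s/√n) = (699 − 741)/(75.6/√26) = -2.8328
df = n − 1 = 25
Two-sided p-value ≈ 0.0090
Since p ≈ 0.0090 < α = 0.05, reject H0; the data support H1.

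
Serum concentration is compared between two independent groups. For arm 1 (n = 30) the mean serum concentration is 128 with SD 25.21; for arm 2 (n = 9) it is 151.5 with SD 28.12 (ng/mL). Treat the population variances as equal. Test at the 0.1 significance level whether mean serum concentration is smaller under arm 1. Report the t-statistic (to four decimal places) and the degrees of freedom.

t = -2.3904, df = 37

Let group 1 = arm 1, group 2 = arm 2. H0: μ_1 = μ_2; H1: μ_1 < μ_2 (two-sample pooled-variance t-test, left-tailed).
s_p² = [(30−1)·25.21² + (9−1)·28.12²]/(30+9−2) = 669.099
t = (128 − 151.5)/√[669.099·(1/30 + 1/9)] = -2.3904
df = n₁ + n₂ − 2 = 37
p-value = P(T ≤ -2.3904) ≈ 0.0110
Since p ≈ 0.0110 < α = 0.1, reject H0; the data support H1.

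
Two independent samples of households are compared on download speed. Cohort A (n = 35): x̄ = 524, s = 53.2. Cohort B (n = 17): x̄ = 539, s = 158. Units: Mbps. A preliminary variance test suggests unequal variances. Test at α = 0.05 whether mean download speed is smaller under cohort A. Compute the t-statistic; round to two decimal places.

Let group 1 = cohort A, group 2 = cohort B. H0: μ_1 = μ_2; H1: μ_1 < μ_2 (Welch's two-sample t-test, left-tailed).
t = (x̄_1 − x̄_2)/√(s_1²/n_1 + s_2²/n_2) = (524 − 539)/√(53.2²/35 + 158²/17) = -0.38
Welch–Satterthwaite df ≈ 17.79
p-value = P(T ≤ -0.38) ≈ 0.3538
Since p ≈ 0.3538 > α = 0.05, fail to reject H0; the evidence is not statistically significant.

-0.38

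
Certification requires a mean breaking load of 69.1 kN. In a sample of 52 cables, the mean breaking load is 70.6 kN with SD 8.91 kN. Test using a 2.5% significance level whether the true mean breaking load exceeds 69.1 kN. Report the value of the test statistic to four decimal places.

H0: μ = 69.1; H1: μ > 69.1 (one-sample t-test, right-tailed).
t = (x̄ − μ₀)/(s/√n) = (70.6 − 69.1)/(8.91/√52) = 1.2140
df = n − 1 = 51
p-value = P(T ≥ 1.2140) ≈ 0.1152
Since p ≈ 0.1152 > α = 0.025, fail to reject H0; the data do not provide sufficient evidence against H0.

1.2140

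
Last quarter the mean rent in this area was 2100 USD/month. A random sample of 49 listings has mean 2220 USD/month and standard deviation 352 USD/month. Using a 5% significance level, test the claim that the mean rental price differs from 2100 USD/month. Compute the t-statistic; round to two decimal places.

2.39

H0: μ = 2100; H1: μ ≠ 2100 (one-sample t-test, two-sided).
t = (x̄ − μ₀)/(s/√n) = (2220 − 2100)/(352/√49) = 2.39
df = n − 1 = 48
Two-sided p-value ≈ 0.0210
Since p ≈ 0.0210 < α = 0.05, reject H0; the data support H1.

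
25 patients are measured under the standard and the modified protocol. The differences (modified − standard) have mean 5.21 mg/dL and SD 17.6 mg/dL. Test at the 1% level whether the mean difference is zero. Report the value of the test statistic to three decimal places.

H0: μ_d = 0; H1: μ_d ≠ 0 (paired t-test on the differences, two-sided).
t = d̄/(s_d/√n) = 5.21/(17.6/√25) = 1.480
df = n − 1 = 24
Two-sided p-value ≈ 0.152
Since p ≈ 0.152 > α = 0.01, fail to reject H0; the data do not provide sufficient evidence against H0.

1.480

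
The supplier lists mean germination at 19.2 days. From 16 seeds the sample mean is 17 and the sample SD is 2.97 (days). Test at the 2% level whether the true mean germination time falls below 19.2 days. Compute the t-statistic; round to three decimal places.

H0: μ = 19.2; H1: μ < 19.2 (one-sample t-test, left-tailed).
t = (x̄ − μ₀)/(s/√n) = (17 − 19.2)/(2.97/√16) = -2.963
df = n − 1 = 15
p-value = P(T ≤ -2.963) ≈ 0.0048
Since p ≈ 0.0048 < α = 0.02, reject H0; the data support H1.

-2.963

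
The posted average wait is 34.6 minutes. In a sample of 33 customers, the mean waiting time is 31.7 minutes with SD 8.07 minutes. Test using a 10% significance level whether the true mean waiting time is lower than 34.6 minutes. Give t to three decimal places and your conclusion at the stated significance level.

t = -2.064; reject H0

H0: μ = 34.6; H1: μ < 34.6 (one-sample t-test, left-tailed).
t = (x̄ − μ₀)/(s/√n) = (31.7 − 34.6)/(8.07/√33) = -2.064
df = n − 1 = 32
p-value = P(T ≤ -2.064) ≈ 0.024
Since p ≈ 0.024 < α = 0.1, reject H0; the evidence is statistically significant.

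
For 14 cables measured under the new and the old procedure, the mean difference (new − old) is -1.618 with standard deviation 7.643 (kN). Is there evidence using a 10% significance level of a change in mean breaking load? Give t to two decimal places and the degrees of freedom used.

t = -0.79, df = 13

H0: μ_d = 0; H1: μ_d ≠ 0 (paired t-test on the differences, two-sided).
t = d̄/(s_d/√n) = -1.618/(7.643/√14) = -0.79
df = n − 1 = 13
Two-sided p-value ≈ 0.4425
Since p ≈ 0.4425 > α = 0.1, fail to reject H0; the evidence is not statistically significant.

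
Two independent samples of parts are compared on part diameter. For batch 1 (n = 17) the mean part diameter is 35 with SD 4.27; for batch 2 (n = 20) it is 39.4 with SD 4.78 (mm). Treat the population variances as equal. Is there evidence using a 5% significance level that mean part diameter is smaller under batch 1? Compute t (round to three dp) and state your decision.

t = -2.929; reject H0

Let group 1 = batch 1, group 2 = batch 2. H0: μ_1 = μ_2; H1: μ_1 < μ_2 (two-sample pooled-variance t-test, left-tailed).
s_p² = [(17−1)·4.27² + (20−1)·4.78²]/(17+20−2) = 20.7385
t = (35 − 39.4)/√[20.7385·(1/17 + 1/20)] = -2.929
df = n₁ + n₂ − 2 = 35
p-value = P(T ≤ -2.929) ≈ 0.0030
Since p ≈ 0.0030 < α = 0.05, reject H0; the evidence is statistically significant.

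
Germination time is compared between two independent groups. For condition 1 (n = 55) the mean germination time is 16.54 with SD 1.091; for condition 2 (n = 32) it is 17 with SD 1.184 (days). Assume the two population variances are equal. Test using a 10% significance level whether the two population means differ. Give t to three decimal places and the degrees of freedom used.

t = -1.838, df = 85

Let group 1 = condition 1, group 2 = condition 2. H0: μ_1 = μ_2; H1: μ_1 ≠ μ_2 (two-sample pooled-variance t-test, two-sided).
s_p² = [(55−1)·1.091² + (32−1)·1.184²]/(55+32−2) = 1.26744
t = (16.54 − 17)/√[1.26744·(1/55 + 1/32)] = -1.838
df = n₁ + n₂ − 2 = 85
Two-sided p-value ≈ 0.0696
Since p ≈ 0.0696 < α = 0.1, reject H0; the evidence is statistically significant.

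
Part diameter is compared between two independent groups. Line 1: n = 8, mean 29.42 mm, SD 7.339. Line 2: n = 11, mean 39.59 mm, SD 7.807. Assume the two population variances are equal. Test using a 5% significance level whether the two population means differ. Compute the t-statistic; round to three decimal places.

-2.873

Let group 1 = line 1, group 2 = line 2. H0: μ_1 = μ_2; H1: μ_1 ≠ μ_2 (two-sample pooled-variance t-test, two-sided).
s_p² = [(8−1)·7.339² + (11−1)·7.807²]/(8+11−2) = 58.0305
t = (29.42 − 39.59)/√[58.0305·(1/8 + 1/11)] = -2.873
df = n₁ + n₂ − 2 = 17
Two-sided p-value ≈ 0.0105
Since p ≈ 0.0105 < α = 0.05, reject H0; the evidence is statistically significant.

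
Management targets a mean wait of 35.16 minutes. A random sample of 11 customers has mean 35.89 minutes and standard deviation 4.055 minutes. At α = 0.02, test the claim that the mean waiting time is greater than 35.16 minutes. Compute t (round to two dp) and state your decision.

H0: μ = 35.16; H1: μ > 35.16 (one-sample t-test, right-tailed).
t = (x̄ − μ₀)/(s/√n) = (35.89 − 35.16)/(4.055/√11) = 0.60
df = n − 1 = 10
p-value = P(T ≥ 0.60) ≈ 0.282
Since p ≈ 0.282 > α = 0.02, fail to reject H0; the evidence is not statistically significant.

t = 0.60; fail to reject H0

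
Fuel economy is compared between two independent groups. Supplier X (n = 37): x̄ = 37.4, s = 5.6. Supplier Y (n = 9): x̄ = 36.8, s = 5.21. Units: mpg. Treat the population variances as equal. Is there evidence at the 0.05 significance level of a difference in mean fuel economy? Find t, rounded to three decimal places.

Let group 1 = supplier X, group 2 = supplier Y. H0: μ_1 = μ_2; H1: μ_1 ≠ μ_2 (two-sample pooled-variance t-test, two-sided).
s_p² = [(37−1)·5.6² + (9−1)·5.21²]/(37+9−2) = 30.5935
t = (37.4 − 36.8)/√[30.5935·(1/37 + 1/9)] = 0.292
df = n₁ + n₂ − 2 = 44
Two-sided p-value ≈ 0.7718
Since p ≈ 0.7718 > α = 0.05, fail to reject H0; the evidence is not statistically significant.

0.292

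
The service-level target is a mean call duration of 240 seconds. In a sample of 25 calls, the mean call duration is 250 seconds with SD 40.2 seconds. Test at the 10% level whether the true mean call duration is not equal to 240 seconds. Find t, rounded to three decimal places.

H0: μ = 240; H1: μ ≠ 240 (one-sample t-test, two-sided).
t = (x̄ − μ₀)/(s/√n) = (250 − 240)/(40.2/√25) = 1.244
df = n − 1 = 24
Two-sided p-value ≈ 0.2256
Since p ≈ 0.2256 > α = 0.1, fail to reject H0; the evidence is not statistically significant.

1.244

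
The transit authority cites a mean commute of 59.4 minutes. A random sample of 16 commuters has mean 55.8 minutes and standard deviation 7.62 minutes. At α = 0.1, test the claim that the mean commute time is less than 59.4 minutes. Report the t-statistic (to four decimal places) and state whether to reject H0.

t = -1.8898; reject H0

H0: μ = 59.4; H1: μ < 59.4 (one-sample t-test, left-tailed).
t = (x̄ − μ₀)/(s/√n) = (55.8 − 59.4)/(7.62/√16) = -1.8898
df = n − 1 = 15
p-value = P(T ≤ -1.8898) ≈ 0.039
Since p ≈ 0.039 < α = 0.1, reject H0; the data support H1.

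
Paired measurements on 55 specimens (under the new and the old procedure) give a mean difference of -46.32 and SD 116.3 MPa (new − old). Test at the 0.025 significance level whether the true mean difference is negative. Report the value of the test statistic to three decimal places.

H0: μ_d = 0; H1: μ_d < 0 (paired t-test on the differences, left-tailed).
t = d̄/(s_d/√n) = -46.32/(116.3/√55) = -2.954
df = n − 1 = 54
p-value = P(T ≤ -2.954) ≈ 0.002
Since p ≈ 0.002 < α = 0.025, reject H0; the evidence is statistically significant.

-2.954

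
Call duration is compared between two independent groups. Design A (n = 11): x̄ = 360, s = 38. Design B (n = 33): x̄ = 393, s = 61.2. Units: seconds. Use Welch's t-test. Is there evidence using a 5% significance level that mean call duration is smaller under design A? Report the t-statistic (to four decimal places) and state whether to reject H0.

t = -2.1093; reject H0

Let group 1 = design A, group 2 = design B. H0: μ_1 = μ_2; H1: μ_1 < μ_2 (Welch's two-sample t-test, left-tailed).
t = (x̄_1 − x̄_2)/√(s_1²/n_1 + s_2²/n_2) = (360 − 393)/√(38²/11 + 61.2²/33) = -2.1093
Welch–Satterthwaite df ≈ 28.18
p-value = P(T ≤ -2.1093) ≈ 0.0220
Since p ≈ 0.0220 < α = 0.05, reject H0; the data support H1.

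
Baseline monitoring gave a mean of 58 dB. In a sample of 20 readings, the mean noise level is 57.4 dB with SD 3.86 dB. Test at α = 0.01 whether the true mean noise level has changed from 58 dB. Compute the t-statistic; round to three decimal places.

-0.695

H0: μ = 58; H1: μ ≠ 58 (one-sample t-test, two-sided).
t = (x̄ − μ₀)/(s/√n) = (57.4 − 58)/(3.86/√20) = -0.695
df = n − 1 = 19
Two-sided p-value ≈ 0.4954
Since p ≈ 0.4954 > α = 0.01, fail to reject H0; the data do not provide sufficient evidence against H0.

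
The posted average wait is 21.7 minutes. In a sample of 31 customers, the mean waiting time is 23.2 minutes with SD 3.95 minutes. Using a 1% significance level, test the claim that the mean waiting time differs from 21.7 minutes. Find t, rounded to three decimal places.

2.114

H0: μ = 21.7; H1: μ ≠ 21.7 (one-sample t-test, two-sided).
t = (x̄ − μ₀)/(s/√n) = (23.2 − 21.7)/(3.95/√31) = 2.114
df = n − 1 = 30
Two-sided p-value ≈ 0.0429
Since p ≈ 0.0429 > α = 0.01, fail to reject H0; the data do not provide sufficient evidence against H0.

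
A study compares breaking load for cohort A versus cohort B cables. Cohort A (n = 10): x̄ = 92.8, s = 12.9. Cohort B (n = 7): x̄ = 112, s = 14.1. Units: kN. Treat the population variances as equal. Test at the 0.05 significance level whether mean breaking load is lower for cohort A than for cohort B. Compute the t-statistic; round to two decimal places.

Let group 1 = cohort A, group 2 = cohort B. H0: μ_1 = μ_2; H1: μ_1 < μ_2 (two-sample pooled-variance t-test, left-tailed).
s_p² = [(10−1)·12.9² + (7−1)·14.1²]/(10+7−2) = 179.37
t = (92.8 − 112)/√[179.37·(1/10 + 1/7)] = -2.91
df = n₁ + n₂ − 2 = 15
p-value = P(T ≤ -2.91) ≈ 0.0054
Since p ≈ 0.0054 < α = 0.05, reject H0; the evidence is statistically significant.

-2.91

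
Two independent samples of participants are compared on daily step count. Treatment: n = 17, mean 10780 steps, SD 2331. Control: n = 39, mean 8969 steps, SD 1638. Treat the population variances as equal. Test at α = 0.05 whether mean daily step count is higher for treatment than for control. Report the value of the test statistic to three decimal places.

Let group 1 = treatment, group 2 = control. H0: μ_1 = μ_2; H1: μ_1 > μ_2 (two-sample pooled-variance t-test, right-tailed).
s_p² = [(17−1)·2331² + (39−1)·1638²]/(17+39−2) = 3498010
t = (10780 − 8969)/√[3498010·(1/17 + 1/39)] = 3.332
df = n₁ + n₂ − 2 = 54
p-value = P(T ≥ 3.332) ≈ 0.001
Since p ≈ 0.001 < α = 0.05, reject H0; the data support H1.

3.332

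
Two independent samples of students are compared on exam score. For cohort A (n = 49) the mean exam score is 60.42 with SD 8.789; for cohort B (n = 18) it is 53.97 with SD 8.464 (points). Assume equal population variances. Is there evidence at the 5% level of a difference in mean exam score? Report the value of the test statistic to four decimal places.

Let group 1 = cohort A, group 2 = cohort B. H0: μ_1 = μ_2; H1: μ_1 ≠ μ_2 (two-sample pooled-variance t-test, two-sided).
s_p² = [(49−1)·8.789² + (18−1)·8.464²]/(49+18−2) = 75.78
t = (60.42 − 53.97)/√[75.78·(1/49 + 1/18)] = 2.6883
df = n₁ + n₂ − 2 = 65
Two-sided p-value ≈ 0.0091
Since p ≈ 0.0091 < α = 0.05, reject H0; the data support H1.

2.6883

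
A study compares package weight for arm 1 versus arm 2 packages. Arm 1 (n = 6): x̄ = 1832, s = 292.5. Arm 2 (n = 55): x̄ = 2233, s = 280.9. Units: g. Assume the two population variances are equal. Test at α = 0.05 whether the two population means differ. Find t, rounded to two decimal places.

Let group 1 = arm 1, group 2 = arm 2. H0: μ_1 = μ_2; H1: μ_1 ≠ μ_2 (two-sample pooled-variance t-test, two-sided).
s_p² = [(6−1)·292.5² + (55−1)·280.9²]/(6+55−2) = 79468.5
t = (1832 − 2233)/√[79468.5·(1/6 + 1/55)] = -3.31
df = n₁ + n₂ − 2 = 59
Two-sided p-value ≈ 0.002
Since p ≈ 0.002 < α = 0.05, reject H0; the evidence is statistically significant.

-3.31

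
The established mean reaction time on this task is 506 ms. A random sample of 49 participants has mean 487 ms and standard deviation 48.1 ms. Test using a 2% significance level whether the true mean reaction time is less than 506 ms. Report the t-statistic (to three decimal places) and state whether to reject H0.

t = -2.765; reject H0

H0: μ = 506; H1: μ < 506 (one-sample t-test, left-tailed).
t = (x̄ − μ₀)/(s/√n) = (487 − 506)/(48.1/√49) = -2.765
df = n − 1 = 48
p-value = P(T ≤ -2.765) ≈ 0.0040
Since p ≈ 0.0040 < α = 0.02, reject H0; the data support H1.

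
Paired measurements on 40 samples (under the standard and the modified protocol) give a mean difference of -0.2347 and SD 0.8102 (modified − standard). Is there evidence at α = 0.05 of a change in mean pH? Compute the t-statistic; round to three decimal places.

-1.832

H0: μ_d = 0; H1: μ_d ≠ 0 (paired t-test on the differences, two-sided).
t = d̄/(s_d/√n) = -0.2347/(0.8102/√40) = -1.832
df = n − 1 = 39
Two-sided p-value ≈ 0.075
Since p ≈ 0.075 > α = 0.05, fail to reject H0; the data do not provide sufficient evidence against H0.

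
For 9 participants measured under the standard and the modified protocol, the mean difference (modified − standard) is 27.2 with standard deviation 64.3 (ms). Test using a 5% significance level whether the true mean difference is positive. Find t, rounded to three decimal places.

1.269

H0: μ_d = 0; H1: μ_d > 0 (paired t-test on the differences, right-tailed).
t = d̄/(s_d/√n) = 27.2/(64.3/√9) = 1.269
df = n − 1 = 8
p-value = P(T ≥ 1.269) ≈ 0.120
Since p ≈ 0.120 > α = 0.05, fail to reject H0; the data do not provide sufficient evidence against H0.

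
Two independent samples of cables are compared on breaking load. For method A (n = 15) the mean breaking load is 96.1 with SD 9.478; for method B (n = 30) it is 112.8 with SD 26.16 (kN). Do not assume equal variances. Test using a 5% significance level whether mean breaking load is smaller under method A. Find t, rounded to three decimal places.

Let group 1 = method A, group 2 = method B. H0: μ_1 = μ_2; H1: μ_1 < μ_2 (Welch's two-sample t-test, left-tailed).
t = (x̄_1 − x̄_2)/√(s_1²/n_1 + s_2²/n_2) = (96.1 − 112.8)/√(9.478²/15 + 26.16²/30) = -3.112
Welch–Satterthwaite df ≈ 40.45
p-value = P(T ≤ -3.112) ≈ 0.002
Since p ≈ 0.002 < α = 0.05, reject H0; the data support H1.

-3.112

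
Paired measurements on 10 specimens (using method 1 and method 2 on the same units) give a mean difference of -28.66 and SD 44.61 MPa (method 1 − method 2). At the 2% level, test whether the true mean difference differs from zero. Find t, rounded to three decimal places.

H0: μ_d = 0; H1: μ_d ≠ 0 (paired t-test on the differences, two-sided).
t = d̄/(s_d/√n) = -28.66/(44.61/√10) = -2.032
df = n − 1 = 9
Two-sided p-value ≈ 0.073
Since p ≈ 0.073 > α = 0.02, fail to reject H0; the evidence is not statistically significant.

-2.032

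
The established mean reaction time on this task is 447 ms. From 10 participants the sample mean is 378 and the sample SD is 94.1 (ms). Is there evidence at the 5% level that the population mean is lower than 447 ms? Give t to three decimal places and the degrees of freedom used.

t = -2.319, df = 9

H0: μ = 447; H1: μ < 447 (one-sample t-test, left-tailed).
t = (x̄ − μ₀)/(s/√n) = (378 − 447)/(94.1/√10) = -2.319
df = n − 1 = 9
p-value = P(T ≤ -2.319) ≈ 0.023
Since p ≈ 0.023 < α = 0.05, reject H0; the data support H1.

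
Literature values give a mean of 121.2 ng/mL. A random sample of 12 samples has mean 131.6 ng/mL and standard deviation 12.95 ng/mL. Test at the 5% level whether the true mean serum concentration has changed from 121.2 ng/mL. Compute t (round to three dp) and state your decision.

H0: μ = 121.2; H1: μ ≠ 121.2 (one-sample t-test, two-sided).
t = (x̄ − μ₀)/(s/√n) = (131.6 − 121.2)/(12.95/√12) = 2.782
df = n − 1 = 11
Two-sided p-value ≈ 0.018
Since p ≈ 0.018 < α = 0.05, reject H0; the data support H1.

t = 2.782; reject H0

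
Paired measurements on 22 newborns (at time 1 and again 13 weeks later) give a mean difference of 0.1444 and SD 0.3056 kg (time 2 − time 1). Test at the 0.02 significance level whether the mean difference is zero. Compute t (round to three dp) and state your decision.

t = 2.216; fail to reject H0

H0: μ_d = 0; H1: μ_d ≠ 0 (paired t-test on the differences, two-sided).
t = d̄/(s_d/√n) = 0.1444/(0.3056/√22) = 2.216
df = n − 1 = 21
Two-sided p-value ≈ 0.038
Since p ≈ 0.038 > α = 0.02, fail to reject H0; the data do not provide sufficient evidence against H0.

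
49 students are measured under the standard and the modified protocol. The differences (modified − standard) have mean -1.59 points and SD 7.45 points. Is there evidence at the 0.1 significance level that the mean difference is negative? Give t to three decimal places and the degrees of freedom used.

H0: μ_d = 0; H1: μ_d < 0 (paired t-test on the differences, left-tailed).
t = d̄/(s_d/√n) = -1.59/(7.45/√49) = -1.494
df = n − 1 = 48
p-value = P(T ≤ -1.494) ≈ 0.0709
Since p ≈ 0.0709 < α = 0.1, reject H0; the data support H1.

t = -1.494, df = 48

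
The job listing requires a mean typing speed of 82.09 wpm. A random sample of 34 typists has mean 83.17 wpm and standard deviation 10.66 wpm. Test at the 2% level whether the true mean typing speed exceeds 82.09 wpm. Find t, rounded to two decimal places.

H0: μ = 82.09; H1: μ > 82.09 (one-sample t-test, right-tailed).
t = (x̄ − μ₀)/(s/√n) = (83.17 − 82.09)/(10.66/√34) = 0.59
df = n − 1 = 33
p-value = P(T ≥ 0.59) ≈ 0.279
Since p ≈ 0.279 > α = 0.02, fail to reject H0; the data do not provide sufficient evidence against H0.

0.59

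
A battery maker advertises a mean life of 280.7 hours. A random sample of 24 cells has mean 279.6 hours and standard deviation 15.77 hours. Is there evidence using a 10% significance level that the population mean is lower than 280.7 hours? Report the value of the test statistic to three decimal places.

H0: μ = 280.7; H1: μ < 280.7 (one-sample t-test, left-tailed).
t = (x̄ − μ₀)/(s/√n) = (279.6 − 280.7)/(15.77/√24) = -0.342
df = n − 1 = 23
p-value = P(T ≤ -0.342) ≈ 0.368
Since p ≈ 0.368 > α = 0.1, fail to reject H0; the evidence is not statistically significant.

-0.342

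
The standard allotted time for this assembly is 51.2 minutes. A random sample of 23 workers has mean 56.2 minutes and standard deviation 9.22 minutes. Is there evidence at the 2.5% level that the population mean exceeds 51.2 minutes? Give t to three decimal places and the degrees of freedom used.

H0: μ = 51.2; H1: μ > 51.2 (one-sample t-test, right-tailed).
t = (x̄ − μ₀)/(s/√n) = (56.2 − 51.2)/(9.22/√23) = 2.601
df = n − 1 = 22
p-value = P(T ≥ 2.601) ≈ 0.008
Since p ≈ 0.008 < α = 0.025, reject H0; the data support H1.

t = 2.601, df = 22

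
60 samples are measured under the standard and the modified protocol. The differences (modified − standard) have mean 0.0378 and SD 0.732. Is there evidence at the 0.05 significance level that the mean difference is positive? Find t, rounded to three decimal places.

H0: μ_d = 0; H1: μ_d > 0 (paired t-test on the differences, right-tailed).
t = d̄/(s_d/√n) = 0.0378/(0.732/√60) = 0.400
df = n − 1 = 59
p-value = P(T ≥ 0.400) ≈ 0.3453
Since p ≈ 0.3453 > α = 0.05, fail to reject H0; the evidence is not statistically significant.

0.400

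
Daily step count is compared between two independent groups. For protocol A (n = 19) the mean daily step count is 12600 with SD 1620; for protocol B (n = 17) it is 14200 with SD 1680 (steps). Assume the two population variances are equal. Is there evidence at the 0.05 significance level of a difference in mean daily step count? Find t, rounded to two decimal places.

Let group 1 = protocol A, group 2 = protocol B. H0: μ_1 = μ_2; H1: μ_1 ≠ μ_2 (two-sample pooled-variance t-test, two-sided).
s_p² = [(19−1)·1620² + (17−1)·1680²]/(19+17−2) = 2717580
t = (12600 − 14200)/√[2717580·(1/19 + 1/17)] = -2.91
df = n₁ + n₂ − 2 = 34
Two-sided p-value ≈ 0.0064
Since p ≈ 0.0064 < α = 0.05, reject H0; the data support H1.

-2.91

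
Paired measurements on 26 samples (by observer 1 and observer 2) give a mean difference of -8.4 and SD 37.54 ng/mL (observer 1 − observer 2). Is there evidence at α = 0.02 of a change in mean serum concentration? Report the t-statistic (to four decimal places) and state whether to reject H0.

H0: μ_d = 0; H1: μ_d ≠ 0 (paired t-test on the differences, two-sided).
t = d̄/(s_d/√n) = -8.4/(37.54/√26) = -1.1410
df = n − 1 = 25
Two-sided p-value ≈ 0.265
Since p ≈ 0.265 > α = 0.02, fail to reject H0; the data do not provide sufficient evidence against H0.

t = -1.1410; fail to reject H0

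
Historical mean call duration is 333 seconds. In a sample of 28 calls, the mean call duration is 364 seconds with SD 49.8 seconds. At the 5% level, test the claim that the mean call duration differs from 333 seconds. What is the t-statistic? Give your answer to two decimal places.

H0: μ = 333; H1: μ ≠ 333 (one-sample t-test, two-sided).
t = (x̄ − μ₀)/(s/√n) = (364 − 333)/(49.8/√28) = 3.29
df = n − 1 = 27
Two-sided p-value ≈ 0.0028
Since p ≈ 0.0028 < α = 0.05, reject H0; the data support H1.

3.29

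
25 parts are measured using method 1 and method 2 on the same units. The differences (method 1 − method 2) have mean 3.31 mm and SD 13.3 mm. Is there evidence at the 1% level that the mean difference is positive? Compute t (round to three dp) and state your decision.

H0: μ_d = 0; H1: μ_d > 0 (paired t-test on the differences, right-tailed).
t = d̄/(s_d/√n) = 3.31/(13.3/√25) = 1.244
df = n − 1 = 24
p-value = P(T ≥ 1.244) ≈ 0.1127
Since p ≈ 0.1127 > α = 0.01, fail to reject H0; the data do not provide sufficient evidence against H0.

t = 1.244; fail to reject H0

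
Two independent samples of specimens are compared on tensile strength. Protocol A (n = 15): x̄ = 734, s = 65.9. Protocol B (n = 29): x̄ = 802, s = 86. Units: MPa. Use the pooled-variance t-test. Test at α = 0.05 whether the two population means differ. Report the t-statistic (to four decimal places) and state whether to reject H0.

t = -2.6772; reject H0

Let group 1 = protocol A, group 2 = protocol B. H0: μ_1 = μ_2; H1: μ_1 ≠ μ_2 (two-sample pooled-variance t-test, two-sided).
s_p² = [(15−1)·65.9² + (29−1)·86²]/(15+29−2) = 6378.27
t = (734 − 802)/√[6378.27·(1/15 + 1/29)] = -2.6772
df = n₁ + n₂ − 2 = 42
Two-sided p-value ≈ 0.011
Since p ≈ 0.011 < α = 0.05, reject H0; the evidence is statistically significant.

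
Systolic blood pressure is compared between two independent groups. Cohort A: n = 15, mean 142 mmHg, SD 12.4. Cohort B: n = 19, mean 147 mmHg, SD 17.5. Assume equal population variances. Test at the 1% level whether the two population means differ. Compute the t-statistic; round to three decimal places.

-0.935

Let group 1 = cohort A, group 2 = cohort B. H0: μ_1 = μ_2; H1: μ_1 ≠ μ_2 (two-sample pooled-variance t-test, two-sided).
s_p² = [(15−1)·12.4² + (19−1)·17.5²]/(15+19−2) = 239.536
t = (142 − 147)/√[239.536·(1/15 + 1/19)] = -0.935
df = n₁ + n₂ − 2 = 32
Two-sided p-value ≈ 0.3566
Since p ≈ 0.3566 > α = 0.01, fail to reject H0; the data do not provide sufficient evidence against H0.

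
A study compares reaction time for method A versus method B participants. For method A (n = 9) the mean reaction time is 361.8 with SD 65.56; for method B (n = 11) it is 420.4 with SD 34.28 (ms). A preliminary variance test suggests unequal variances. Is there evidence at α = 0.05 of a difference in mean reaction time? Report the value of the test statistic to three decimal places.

Let group 1 = method A, group 2 = method B. H0: μ_1 = μ_2; H1: μ_1 ≠ μ_2 (Welch's two-sample t-test, two-sided).
t = (x̄_1 − x̄_2)/√(s_1²/n_1 + s_2²/n_2) = (361.8 − 420.4)/√(65.56²/9 + 34.28²/11) = -2.424
Welch–Satterthwaite df ≈ 11.52
Two-sided p-value ≈ 0.033
Since p ≈ 0.033 < α = 0.05, reject H0; the data support H1.

-2.424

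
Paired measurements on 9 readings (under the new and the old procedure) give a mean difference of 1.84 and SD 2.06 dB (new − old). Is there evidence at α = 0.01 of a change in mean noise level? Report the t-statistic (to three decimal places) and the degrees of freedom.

H0: μ_d = 0; H1: μ_d ≠ 0 (paired t-test on the differences, two-sided).
t = d̄/(s_d/√n) = 1.84/(2.06/√9) = 2.680
df = n − 1 = 8
Two-sided p-value ≈ 0.028
Since p ≈ 0.028 > α = 0.01, fail to reject H0; the data do not provide sufficient evidence against H0.

t = 2.680, df = 8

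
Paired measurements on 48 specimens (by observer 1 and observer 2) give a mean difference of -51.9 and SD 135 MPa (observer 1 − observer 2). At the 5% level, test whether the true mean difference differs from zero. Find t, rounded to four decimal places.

H0: μ_d = 0; H1: μ_d ≠ 0 (paired t-test on the differences, two-sided).
t = d̄/(s_d/√n) = -51.9/(135/√48) = -2.6635
df = n − 1 = 47
Two-sided p-value ≈ 0.011
Since p ≈ 0.011 < α = 0.05, reject H0; the evidence is statistically significant.

-2.6635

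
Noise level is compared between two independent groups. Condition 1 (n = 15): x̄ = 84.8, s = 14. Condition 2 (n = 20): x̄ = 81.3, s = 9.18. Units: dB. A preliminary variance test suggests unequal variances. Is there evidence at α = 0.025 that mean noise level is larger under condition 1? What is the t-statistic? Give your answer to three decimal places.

Let group 1 = condition 1, group 2 = condition 2. H0: μ_1 = μ_2; H1: μ_1 > μ_2 (Welch's two-sample t-test, right-tailed).
t = (x̄_1 − x̄_2)/√(s_1²/n_1 + s_2²/n_2) = (84.8 − 81.3)/√(14²/15 + 9.18²/20) = 0.842
Welch–Satterthwaite df ≈ 22.74
p-value = P(T ≥ 0.842) ≈ 0.204
Since p ≈ 0.204 > α = 0.025, fail to reject H0; the evidence is not statistically significant.

0.842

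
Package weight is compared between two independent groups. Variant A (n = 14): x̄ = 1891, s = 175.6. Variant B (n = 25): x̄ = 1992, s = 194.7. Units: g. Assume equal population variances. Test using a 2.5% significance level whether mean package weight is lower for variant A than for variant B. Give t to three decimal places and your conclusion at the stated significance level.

Let group 1 = variant A, group 2 = variant B. H0: μ_1 = μ_2; H1: μ_1 < μ_2 (two-sample pooled-variance t-test, left-tailed).
s_p² = [(14−1)·175.6² + (25−1)·194.7²]/(14+25−2) = 35423.1
t = (1891 − 1992)/√[35423.1·(1/14 + 1/25)] = -1.608
df = n₁ + n₂ − 2 = 37
p-value = P(T ≤ -1.608) ≈ 0.0582
Since p ≈ 0.0582 > α = 0.025, fail to reject H0; the data do not provide sufficient evidence against H0.

t = -1.608; fail to reject H0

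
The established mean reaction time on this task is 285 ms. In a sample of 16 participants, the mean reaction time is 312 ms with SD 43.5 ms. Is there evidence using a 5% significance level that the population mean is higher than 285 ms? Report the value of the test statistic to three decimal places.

2.483

H0: μ = 285; H1: μ > 285 (one-sample t-test, right-tailed).
t = (x̄ − μ₀)/(s/√n) = (312 − 285)/(43.5/√16) = 2.483
df = n − 1 = 15
p-value = P(T ≥ 2.483) ≈ 0.013
Since p ≈ 0.013 < α = 0.05, reject H0; the evidence is statistically significant.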